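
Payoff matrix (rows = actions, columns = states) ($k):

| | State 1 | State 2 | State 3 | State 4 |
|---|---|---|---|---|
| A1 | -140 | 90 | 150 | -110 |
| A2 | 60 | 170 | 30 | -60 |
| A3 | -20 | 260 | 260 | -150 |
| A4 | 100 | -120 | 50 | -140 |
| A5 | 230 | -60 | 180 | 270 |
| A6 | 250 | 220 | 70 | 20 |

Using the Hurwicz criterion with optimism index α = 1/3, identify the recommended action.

A6

A1: 1/3·150 + 2/3·(-140) = -130/3
A2: 1/3·170 + 2/3·(-60) = 50/3
A3: 1/3·260 + 2/3·(-150) = -40/3
A4: 1/3·100 + 2/3·(-140) = -60
A5: 1/3·270 + 2/3·(-60) = 50
A6: 1/3·250 + 2/3·20 = 290/3
Highest Hurwicz score = 290/3 → A6.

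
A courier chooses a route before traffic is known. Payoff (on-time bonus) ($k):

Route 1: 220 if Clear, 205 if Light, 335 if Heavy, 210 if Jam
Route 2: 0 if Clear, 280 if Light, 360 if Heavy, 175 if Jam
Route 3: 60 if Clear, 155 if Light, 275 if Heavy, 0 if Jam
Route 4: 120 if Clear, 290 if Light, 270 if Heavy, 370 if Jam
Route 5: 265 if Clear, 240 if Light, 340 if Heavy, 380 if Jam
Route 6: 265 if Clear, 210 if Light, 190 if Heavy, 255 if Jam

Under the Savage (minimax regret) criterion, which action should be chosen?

Route 5

Column bests: Clear=265, Light=290, Heavy=360, Jam=380.
Route 1 regrets: 45, 85, 25, 170 → max 170
Route 2 regrets: 265, 10, 0, 205 → max 265
Route 3 regrets: 205, 135, 85, 380 → max 380
Route 4 regrets: 145, 0, 90, 10 → max 145
Route 5 regrets: 0, 50, 20, 0 → max 50
Route 6 regrets: 0, 80, 170, 125 → max 170
Smallest max regret = 50 → Route 5.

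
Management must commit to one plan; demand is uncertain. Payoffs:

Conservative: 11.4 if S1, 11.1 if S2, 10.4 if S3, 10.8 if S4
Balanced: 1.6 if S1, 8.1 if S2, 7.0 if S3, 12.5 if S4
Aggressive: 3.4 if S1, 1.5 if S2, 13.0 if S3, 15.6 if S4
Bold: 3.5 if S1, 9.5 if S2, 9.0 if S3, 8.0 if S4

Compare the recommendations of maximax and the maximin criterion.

Row maxima: Conservative=11.4, Balanced=12.5, Aggressive=15.6, Bold=9.5
Best best-case = 15.6 → Aggressive.
Row minima: Conservative=10.4, Balanced=1.6, Aggressive=1.5, Bold=3.5
Best worst-case = 10.4 → Conservative.

maximax → Aggressive; maximin → Conservative (disagree)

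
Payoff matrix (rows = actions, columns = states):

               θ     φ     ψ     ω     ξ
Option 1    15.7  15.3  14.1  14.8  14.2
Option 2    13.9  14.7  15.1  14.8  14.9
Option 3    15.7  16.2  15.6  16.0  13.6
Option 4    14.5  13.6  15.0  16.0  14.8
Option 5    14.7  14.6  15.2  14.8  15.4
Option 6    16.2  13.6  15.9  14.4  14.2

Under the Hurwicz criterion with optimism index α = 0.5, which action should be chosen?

Option 5

Option 1: 0.5·15.7 + 0.5·14.1 = 14.9
Option 2: 0.5·15.1 + 0.5·13.9 = 14.5
Option 3: 0.5·16.2 + 0.5·13.6 = 14.9
Option 4: 0.5·16.0 + 0.5·13.6 = 14.8
Option 5: 0.5·15.4 + 0.5·14.6 = 15
Option 6: 0.5·16.2 + 0.5·13.6 = 14.9
Highest Hurwicz score = 15 → Option 5.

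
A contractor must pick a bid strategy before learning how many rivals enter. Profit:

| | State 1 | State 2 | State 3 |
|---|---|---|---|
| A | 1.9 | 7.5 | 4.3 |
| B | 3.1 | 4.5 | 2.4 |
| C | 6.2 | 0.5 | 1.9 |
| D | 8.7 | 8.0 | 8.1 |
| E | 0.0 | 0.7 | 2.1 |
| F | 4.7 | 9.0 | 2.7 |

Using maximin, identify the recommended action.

Row minima: A=1.9, B=2.4, C=0.5, D=8.0, E=0.0, F=2.7
Best worst-case = 8.0 → D.

D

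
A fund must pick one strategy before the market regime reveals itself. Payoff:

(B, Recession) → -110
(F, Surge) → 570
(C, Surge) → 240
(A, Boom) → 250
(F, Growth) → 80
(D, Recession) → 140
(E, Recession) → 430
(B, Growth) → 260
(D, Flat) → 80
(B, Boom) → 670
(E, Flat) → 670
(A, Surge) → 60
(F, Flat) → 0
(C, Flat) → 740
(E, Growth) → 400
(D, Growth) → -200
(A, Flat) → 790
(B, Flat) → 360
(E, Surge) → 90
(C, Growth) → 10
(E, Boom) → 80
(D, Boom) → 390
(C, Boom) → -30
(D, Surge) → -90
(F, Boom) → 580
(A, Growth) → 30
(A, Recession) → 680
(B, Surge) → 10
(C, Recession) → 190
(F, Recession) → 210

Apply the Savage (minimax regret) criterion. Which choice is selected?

A

Column bests: Recession=680, Flat=790, Growth=400, Boom=670, Surge=570.
A regrets: 0, 0, 370, 420, 510 → max 510
B regrets: 790, 430, 140, 0, 560 → max 790
C regrets: 490, 50, 390, 700, 330 → max 700
D regrets: 540, 710, 600, 280, 660 → max 710
E regrets: 250, 120, 0, 590, 480 → max 590
F regrets: 470, 790, 320, 90, 0 → max 790
Smallest max regret = 510 → A.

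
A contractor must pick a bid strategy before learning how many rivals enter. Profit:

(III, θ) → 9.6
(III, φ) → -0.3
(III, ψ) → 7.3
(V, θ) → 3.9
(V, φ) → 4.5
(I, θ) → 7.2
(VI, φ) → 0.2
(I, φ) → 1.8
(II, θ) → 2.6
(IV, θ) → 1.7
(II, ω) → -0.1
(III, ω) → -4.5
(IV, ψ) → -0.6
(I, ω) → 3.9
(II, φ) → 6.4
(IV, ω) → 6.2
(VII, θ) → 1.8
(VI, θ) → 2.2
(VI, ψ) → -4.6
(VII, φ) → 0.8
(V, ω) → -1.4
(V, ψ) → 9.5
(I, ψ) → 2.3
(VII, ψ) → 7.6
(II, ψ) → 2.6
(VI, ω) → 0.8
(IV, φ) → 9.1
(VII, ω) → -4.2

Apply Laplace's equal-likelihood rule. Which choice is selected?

Row averages: I=3.8, II=2.875, III=3.025, IV=4.1, V=4.125, VI=-0.35, VII=1.5
Highest average = 4.125 → V.

V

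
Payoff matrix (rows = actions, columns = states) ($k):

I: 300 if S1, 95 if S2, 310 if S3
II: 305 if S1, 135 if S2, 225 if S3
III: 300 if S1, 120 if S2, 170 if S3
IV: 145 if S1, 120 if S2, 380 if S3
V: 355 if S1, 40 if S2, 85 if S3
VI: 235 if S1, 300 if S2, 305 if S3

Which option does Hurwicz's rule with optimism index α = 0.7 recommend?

I: 0.7·310 + 0.3·95 = 245.5
II: 0.7·305 + 0.3·135 = 254
III: 0.7·300 + 0.3·120 = 246
IV: 0.7·380 + 0.3·120 = 302
V: 0.7·355 + 0.3·40 = 260.5
VI: 0.7·305 + 0.3·235 = 284
Highest Hurwicz score = 302 → IV.

IV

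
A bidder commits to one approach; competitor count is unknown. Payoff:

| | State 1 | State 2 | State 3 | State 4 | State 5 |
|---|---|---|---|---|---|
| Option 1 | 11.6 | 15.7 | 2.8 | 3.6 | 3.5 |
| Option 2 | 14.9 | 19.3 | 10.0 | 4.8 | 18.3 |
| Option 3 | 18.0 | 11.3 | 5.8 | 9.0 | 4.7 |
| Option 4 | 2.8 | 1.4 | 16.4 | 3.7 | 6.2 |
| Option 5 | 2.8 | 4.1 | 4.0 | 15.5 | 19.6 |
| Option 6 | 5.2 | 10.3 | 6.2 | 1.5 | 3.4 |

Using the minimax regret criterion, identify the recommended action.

Option 2

Column bests: State 1=18.0, State 2=19.3, State 3=16.4, State 4=15.5, State 5=19.6.
Option 1 regrets: 6.4, 3.6, 13.6, 11.9, 16.1 → max 16.1
Option 2 regrets: 3.1, 0.0, 6.4, 10.7, 1.3 → max 10.7
Option 3 regrets: 0.0, 8.0, 10.6, 6.5, 14.9 → max 14.9
Option 4 regrets: 15.2, 17.9, 0.0, 11.8, 13.4 → max 17.9
Option 5 regrets: 15.2, 15.2, 12.4, 0.0, 0.0 → max 15.2
Option 6 regrets: 12.8, 9.0, 10.2, 14.0, 16.2 → max 16.2
Smallest max regret = 10.7 → Option 2.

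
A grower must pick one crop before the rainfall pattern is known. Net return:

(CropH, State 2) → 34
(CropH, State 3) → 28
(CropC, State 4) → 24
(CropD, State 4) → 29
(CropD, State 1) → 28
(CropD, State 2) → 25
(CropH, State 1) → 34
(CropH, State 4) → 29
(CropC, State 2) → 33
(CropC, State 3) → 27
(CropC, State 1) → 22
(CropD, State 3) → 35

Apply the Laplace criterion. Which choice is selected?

CropH

Row averages: CropH=31.25, CropD=29.25, CropC=26.5
Highest average = 31.25 → CropH.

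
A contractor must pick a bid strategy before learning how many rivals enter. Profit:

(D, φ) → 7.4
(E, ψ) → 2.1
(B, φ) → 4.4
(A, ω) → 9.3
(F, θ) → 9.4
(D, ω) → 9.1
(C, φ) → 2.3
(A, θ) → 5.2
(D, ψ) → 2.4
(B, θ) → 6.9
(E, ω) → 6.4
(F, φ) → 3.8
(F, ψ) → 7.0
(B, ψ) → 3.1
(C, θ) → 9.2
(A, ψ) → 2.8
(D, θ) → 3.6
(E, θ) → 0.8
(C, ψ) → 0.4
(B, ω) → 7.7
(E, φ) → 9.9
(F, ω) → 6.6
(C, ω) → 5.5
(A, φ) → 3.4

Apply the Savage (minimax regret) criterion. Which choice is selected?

Column bests: θ=9.4, φ=9.9, ψ=7.0, ω=9.3.
A regrets: 4.2, 6.5, 4.2, 0.0 → max 6.5
B regrets: 2.5, 5.5, 3.9, 1.6 → max 5.5
C regrets: 0.2, 7.6, 6.6, 3.8 → max 7.6
D regrets: 5.8, 2.5, 4.6, 0.2 → max 5.8
E regrets: 8.6, 0.0, 4.9, 2.9 → max 8.6
F regrets: 0.0, 6.1, 0.0, 2.7 → max 6.1
Smallest max regret = 5.5 → B.

B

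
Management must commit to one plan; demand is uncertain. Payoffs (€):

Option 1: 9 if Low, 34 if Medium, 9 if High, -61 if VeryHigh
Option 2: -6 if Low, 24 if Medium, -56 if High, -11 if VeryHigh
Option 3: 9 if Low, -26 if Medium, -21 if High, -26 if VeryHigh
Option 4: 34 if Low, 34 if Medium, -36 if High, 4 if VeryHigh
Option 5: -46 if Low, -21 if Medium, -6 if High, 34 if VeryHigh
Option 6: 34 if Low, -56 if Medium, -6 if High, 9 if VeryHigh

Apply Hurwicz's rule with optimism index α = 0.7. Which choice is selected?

Option 4

Option 1: 0.7·34 + 0.3·(-61) = 5.5
Option 2: 0.7·24 + 0.3·(-56) = 0
Option 3: 0.7·9 + 0.3·(-26) = -1.5
Option 4: 0.7·34 + 0.3·(-36) = 13
Option 5: 0.7·34 + 0.3·(-46) = 10
Option 6: 0.7·34 + 0.3·(-56) = 7
Highest Hurwicz score = 13 → Option 4.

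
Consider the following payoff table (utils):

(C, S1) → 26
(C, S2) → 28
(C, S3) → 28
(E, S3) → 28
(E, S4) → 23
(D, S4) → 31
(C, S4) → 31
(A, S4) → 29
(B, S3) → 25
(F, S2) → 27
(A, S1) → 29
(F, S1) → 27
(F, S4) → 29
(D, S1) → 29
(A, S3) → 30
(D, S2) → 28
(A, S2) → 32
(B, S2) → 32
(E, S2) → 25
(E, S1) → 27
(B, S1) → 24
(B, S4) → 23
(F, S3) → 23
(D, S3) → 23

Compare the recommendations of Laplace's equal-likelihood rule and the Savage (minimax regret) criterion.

laplace → A; minimax regret → A (agree)

Row averages: A=30, B=26, C=28.25, D=27.75, E=25.75, F=26.5
Highest average = 30 → A.
Column bests: S1=29, S2=32, S3=30, S4=31.
A regrets: 0, 0, 0, 2 → max 2
B regrets: 5, 0, 5, 8 → max 8
C regrets: 3, 4, 2, 0 → max 4
D regrets: 0, 4, 7, 0 → max 7
E regrets: 2, 7, 2, 8 → max 8
F regrets: 2, 5, 7, 2 → max 7
Smallest max regret = 2 → A.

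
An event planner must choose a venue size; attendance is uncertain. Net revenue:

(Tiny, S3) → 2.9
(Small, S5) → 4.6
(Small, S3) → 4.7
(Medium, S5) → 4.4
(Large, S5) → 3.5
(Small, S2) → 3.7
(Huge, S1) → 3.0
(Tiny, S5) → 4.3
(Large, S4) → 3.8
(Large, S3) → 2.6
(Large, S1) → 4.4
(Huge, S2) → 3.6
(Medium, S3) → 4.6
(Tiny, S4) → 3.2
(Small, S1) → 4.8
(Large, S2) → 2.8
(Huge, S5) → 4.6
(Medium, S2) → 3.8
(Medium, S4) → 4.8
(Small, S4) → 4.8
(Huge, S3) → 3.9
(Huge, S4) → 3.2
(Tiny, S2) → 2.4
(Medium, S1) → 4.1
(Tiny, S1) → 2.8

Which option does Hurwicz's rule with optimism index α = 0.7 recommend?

Medium

Tiny: 0.7·4.3 + 0.3·2.4 = 3.73
Small: 0.7·4.8 + 0.3·3.7 = 4.47
Medium: 0.7·4.8 + 0.3·3.8 = 4.5
Large: 0.7·4.4 + 0.3·2.6 = 3.86
Huge: 0.7·4.6 + 0.3·3.0 = 4.12
Highest Hurwicz score = 4.5 → Medium.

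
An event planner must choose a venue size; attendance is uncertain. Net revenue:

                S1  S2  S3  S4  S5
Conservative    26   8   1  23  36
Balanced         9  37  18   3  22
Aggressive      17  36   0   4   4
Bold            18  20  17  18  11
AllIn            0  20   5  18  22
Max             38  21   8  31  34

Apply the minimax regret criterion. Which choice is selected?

Max

Column bests: S1=38, S2=37, S3=18, S4=31, S5=36.
Conservative regrets: 12, 29, 17, 8, 0 → max 29
Balanced regrets: 29, 0, 0, 28, 14 → max 29
Aggressive regrets: 21, 1, 18, 27, 32 → max 32
Bold regrets: 20, 17, 1, 13, 25 → max 25
AllIn regrets: 38, 17, 13, 13, 14 → max 38
Max regrets: 0, 16, 10, 0, 2 → max 16
Smallest max regret = 16 → Max.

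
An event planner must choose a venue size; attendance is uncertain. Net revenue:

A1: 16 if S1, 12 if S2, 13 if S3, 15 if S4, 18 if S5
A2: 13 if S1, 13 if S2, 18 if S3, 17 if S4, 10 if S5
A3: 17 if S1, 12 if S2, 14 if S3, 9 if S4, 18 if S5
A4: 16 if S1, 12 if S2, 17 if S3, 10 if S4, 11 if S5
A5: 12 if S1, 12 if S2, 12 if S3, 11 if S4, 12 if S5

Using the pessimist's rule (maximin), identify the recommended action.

A1

Row minima: A1=12, A2=10, A3=9, A4=10, A5=11
Best worst-case = 12 → A1.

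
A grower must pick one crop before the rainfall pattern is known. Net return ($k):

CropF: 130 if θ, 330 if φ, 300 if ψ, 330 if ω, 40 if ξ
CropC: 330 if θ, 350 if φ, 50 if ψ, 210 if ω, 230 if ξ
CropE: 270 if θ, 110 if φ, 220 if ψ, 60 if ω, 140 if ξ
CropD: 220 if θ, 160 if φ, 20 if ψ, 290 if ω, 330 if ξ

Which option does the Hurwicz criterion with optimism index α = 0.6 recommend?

CropF: 0.6·330 + 0.4·40 = 214
CropC: 0.6·350 + 0.4·50 = 230
CropE: 0.6·270 + 0.4·60 = 186
CropD: 0.6·330 + 0.4·20 = 206
Highest Hurwicz score = 230 → CropC.

CropC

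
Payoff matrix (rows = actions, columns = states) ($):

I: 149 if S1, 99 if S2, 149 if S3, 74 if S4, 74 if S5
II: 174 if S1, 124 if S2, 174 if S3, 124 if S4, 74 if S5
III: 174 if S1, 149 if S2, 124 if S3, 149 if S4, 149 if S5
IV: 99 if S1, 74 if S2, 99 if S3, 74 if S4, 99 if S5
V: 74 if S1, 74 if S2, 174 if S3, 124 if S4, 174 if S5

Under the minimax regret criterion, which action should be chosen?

III

Column bests: S1=174, S2=149, S3=174, S4=149, S5=174.
I regrets: 25, 50, 25, 75, 100 → max 100
II regrets: 0, 25, 0, 25, 100 → max 100
III regrets: 0, 0, 50, 0, 25 → max 50
IV regrets: 75, 75, 75, 75, 75 → max 75
V regrets: 100, 75, 0, 25, 0 → max 100
Smallest max regret = 50 → III.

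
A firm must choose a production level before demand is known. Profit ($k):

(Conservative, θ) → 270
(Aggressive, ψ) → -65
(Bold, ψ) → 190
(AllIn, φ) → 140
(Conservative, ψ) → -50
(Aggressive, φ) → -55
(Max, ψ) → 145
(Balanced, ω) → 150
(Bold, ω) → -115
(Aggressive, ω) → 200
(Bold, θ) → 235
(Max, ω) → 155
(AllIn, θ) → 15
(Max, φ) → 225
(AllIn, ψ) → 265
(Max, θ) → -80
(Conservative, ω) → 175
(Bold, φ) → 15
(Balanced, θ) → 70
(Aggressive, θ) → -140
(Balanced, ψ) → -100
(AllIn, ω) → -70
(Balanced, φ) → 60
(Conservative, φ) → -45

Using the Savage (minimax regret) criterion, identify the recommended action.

Column bests: θ=270, φ=225, ψ=265, ω=200.
Conservative regrets: 0, 270, 315, 25 → max 315
Balanced regrets: 200, 165, 365, 50 → max 365
Aggressive regrets: 410, 280, 330, 0 → max 410
Bold regrets: 35, 210, 75, 315 → max 315
AllIn regrets: 255, 85, 0, 270 → max 270
Max regrets: 350, 0, 120, 45 → max 350
Smallest max regret = 270 → AllIn.

AllIn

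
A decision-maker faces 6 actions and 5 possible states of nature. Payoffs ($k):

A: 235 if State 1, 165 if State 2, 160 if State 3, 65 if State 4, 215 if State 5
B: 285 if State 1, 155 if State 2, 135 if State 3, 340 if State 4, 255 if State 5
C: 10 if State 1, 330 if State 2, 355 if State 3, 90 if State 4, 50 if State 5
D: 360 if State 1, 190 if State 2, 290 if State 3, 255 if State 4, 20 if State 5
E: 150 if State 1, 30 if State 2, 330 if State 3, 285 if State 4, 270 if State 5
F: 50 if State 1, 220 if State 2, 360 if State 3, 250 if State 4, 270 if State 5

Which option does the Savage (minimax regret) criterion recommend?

Column bests: State 1=360, State 2=330, State 3=360, State 4=340, State 5=270.
A regrets: 125, 165, 200, 275, 55 → max 275
B regrets: 75, 175, 225, 0, 15 → max 225
C regrets: 350, 0, 5, 250, 220 → max 350
D regrets: 0, 140, 70, 85, 250 → max 250
E regrets: 210, 300, 30, 55, 0 → max 300
F regrets: 310, 110, 0, 90, 0 → max 310
Smallest max regret = 225 → B.

B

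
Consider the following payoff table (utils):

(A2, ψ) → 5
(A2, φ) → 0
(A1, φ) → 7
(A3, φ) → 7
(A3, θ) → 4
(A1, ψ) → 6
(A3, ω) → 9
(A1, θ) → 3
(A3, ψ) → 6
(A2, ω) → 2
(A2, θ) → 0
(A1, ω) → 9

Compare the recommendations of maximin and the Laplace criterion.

Row minima: A1=3, A2=0, A3=4
Best worst-case = 4 → A3.
Row averages: A1=6.25, A2=1.75, A3=6.5
Highest average = 6.5 → A3.

maximin → A3; laplace → A3 (agree)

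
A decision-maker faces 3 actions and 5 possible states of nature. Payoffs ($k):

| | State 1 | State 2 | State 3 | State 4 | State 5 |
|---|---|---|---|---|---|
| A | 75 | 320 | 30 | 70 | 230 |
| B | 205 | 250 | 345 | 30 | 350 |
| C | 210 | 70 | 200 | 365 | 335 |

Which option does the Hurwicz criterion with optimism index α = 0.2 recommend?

C

A: 0.2·320 + 0.8·30 = 88
B: 0.2·350 + 0.8·30 = 94
C: 0.2·365 + 0.8·70 = 129
Highest Hurwicz score = 129 → C.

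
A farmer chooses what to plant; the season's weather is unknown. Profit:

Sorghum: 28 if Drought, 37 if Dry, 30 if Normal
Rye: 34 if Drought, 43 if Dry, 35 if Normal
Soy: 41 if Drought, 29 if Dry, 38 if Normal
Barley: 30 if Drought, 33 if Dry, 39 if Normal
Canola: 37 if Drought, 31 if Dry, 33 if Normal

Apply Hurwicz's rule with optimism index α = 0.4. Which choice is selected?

Rye

Sorghum: 0.4·37 + 0.6·28 = 31.6
Rye: 0.4·43 + 0.6·34 = 37.6
Soy: 0.4·41 + 0.6·29 = 33.8
Barley: 0.4·39 + 0.6·30 = 33.6
Canola: 0.4·37 + 0.6·31 = 33.4
Highest Hurwicz score = 37.6 → Rye.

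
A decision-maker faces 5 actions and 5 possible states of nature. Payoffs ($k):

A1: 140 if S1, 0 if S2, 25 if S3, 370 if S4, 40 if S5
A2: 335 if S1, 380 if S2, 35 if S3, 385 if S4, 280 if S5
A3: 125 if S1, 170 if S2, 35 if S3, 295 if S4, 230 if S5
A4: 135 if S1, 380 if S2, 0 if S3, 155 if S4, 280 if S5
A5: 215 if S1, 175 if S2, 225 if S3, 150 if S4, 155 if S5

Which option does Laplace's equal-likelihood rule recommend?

Row averages: A1=115, A2=283, A3=171, A4=190, A5=184
Highest average = 283 → A2.

A2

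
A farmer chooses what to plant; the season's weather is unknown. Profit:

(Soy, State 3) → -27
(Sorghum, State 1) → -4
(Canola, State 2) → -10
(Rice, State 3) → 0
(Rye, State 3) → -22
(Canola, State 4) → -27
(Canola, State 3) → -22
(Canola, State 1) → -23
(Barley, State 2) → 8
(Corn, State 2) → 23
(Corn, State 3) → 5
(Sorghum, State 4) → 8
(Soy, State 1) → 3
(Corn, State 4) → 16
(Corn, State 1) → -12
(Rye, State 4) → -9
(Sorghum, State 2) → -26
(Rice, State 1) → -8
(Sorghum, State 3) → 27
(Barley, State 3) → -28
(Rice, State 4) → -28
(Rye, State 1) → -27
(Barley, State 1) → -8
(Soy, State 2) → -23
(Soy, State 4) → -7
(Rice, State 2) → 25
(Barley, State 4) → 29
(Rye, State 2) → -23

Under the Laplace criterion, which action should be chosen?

Corn

Row averages: Barley=0.25, Rye=-20.25, Sorghum=1.25, Canola=-20.5, Corn=8, Soy=-13.5, Rice=-2.75
Highest average = 8 → Corn.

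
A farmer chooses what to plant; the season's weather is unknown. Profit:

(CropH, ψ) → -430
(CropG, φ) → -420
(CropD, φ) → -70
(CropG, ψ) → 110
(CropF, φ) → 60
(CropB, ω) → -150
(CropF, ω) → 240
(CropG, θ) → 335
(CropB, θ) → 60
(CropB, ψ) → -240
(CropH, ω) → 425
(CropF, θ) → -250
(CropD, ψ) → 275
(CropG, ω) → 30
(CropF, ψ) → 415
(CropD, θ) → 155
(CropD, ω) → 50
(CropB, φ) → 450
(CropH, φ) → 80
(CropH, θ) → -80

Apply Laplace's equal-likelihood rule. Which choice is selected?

CropF

Row averages: CropD=102.5, CropG=13.75, CropF=116.25, CropB=30, CropH=-1.25
Highest average = 116.25 → CropF.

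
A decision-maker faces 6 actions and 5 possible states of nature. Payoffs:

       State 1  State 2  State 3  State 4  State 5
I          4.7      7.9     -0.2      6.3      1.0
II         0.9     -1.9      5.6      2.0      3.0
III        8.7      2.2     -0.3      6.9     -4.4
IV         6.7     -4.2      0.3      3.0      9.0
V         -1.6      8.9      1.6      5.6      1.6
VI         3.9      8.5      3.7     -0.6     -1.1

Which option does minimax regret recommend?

Column bests: State 1=8.7, State 2=8.9, State 3=5.6, State 4=6.9, State 5=9.0.
I regrets: 4.0, 1.0, 5.8, 0.6, 8.0 → max 8.0
II regrets: 7.8, 10.8, 0.0, 4.9, 6.0 → max 10.8
III regrets: 0.0, 6.7, 5.9, 0.0, 13.4 → max 13.4
IV regrets: 2.0, 13.1, 5.3, 3.9, 0.0 → max 13.1
V regrets: 10.3, 0.0, 4.0, 1.3, 7.4 → max 10.3
VI regrets: 4.8, 0.4, 1.9, 7.5, 10.1 → max 10.1
Smallest max regret = 8.0 → I.

I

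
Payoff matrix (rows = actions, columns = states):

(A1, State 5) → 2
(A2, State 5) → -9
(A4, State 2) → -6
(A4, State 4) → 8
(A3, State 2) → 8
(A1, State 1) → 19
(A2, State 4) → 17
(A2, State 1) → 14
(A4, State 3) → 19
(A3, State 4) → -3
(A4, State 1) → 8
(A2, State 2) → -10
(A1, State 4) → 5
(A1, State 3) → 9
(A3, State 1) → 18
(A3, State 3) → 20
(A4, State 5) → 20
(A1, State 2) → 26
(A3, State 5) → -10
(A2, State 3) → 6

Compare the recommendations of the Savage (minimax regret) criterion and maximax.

minimax regret → A1; maximax → A1 (agree)

Column bests: State 1=19, State 2=26, State 3=20, State 4=17, State 5=20.
A1 regrets: 0, 0, 11, 12, 18 → max 18
A2 regrets: 5, 36, 14, 0, 29 → max 36
A3 regrets: 1, 18, 0, 20, 30 → max 30
A4 regrets: 11, 32, 1, 9, 0 → max 32
Smallest max regret = 18 → A1.
Row maxima: A1=26, A2=17, A3=20, A4=20
Best best-case = 26 → A1.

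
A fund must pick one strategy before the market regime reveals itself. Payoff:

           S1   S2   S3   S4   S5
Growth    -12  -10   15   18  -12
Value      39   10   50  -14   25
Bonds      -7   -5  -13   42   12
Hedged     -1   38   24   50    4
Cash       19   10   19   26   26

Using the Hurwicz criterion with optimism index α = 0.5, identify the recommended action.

Hedged

Growth: 0.5·18 + 0.5·(-12) = 3
Value: 0.5·50 + 0.5·(-14) = 18
Bonds: 0.5·42 + 0.5·(-13) = 14.5
Hedged: 0.5·50 + 0.5·(-1) = 24.5
Cash: 0.5·26 + 0.5·10 = 18
Highest Hurwicz score = 24.5 → Hedged.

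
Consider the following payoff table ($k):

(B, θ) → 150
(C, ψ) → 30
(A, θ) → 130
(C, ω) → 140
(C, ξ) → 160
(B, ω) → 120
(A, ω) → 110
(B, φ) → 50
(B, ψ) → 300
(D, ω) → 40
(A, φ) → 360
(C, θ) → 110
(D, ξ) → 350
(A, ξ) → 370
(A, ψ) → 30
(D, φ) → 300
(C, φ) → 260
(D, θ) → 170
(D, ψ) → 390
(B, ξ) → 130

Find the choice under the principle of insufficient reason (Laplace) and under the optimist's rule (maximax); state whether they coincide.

Row averages: A=200, B=150, C=140, D=250
Highest average = 250 → D.
Row maxima: A=370, B=300, C=260, D=390
Best best-case = 390 → D.

laplace → D; maximax → D (agree)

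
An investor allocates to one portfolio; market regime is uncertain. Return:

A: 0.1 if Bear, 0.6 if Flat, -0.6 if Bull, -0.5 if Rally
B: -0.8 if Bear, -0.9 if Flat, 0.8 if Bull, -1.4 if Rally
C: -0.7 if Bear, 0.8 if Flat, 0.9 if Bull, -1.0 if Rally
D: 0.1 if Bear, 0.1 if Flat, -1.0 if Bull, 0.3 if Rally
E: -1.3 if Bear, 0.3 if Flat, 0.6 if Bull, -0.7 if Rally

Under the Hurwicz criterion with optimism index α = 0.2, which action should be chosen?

A: 0.2·0.6 + 0.8·(-0.6) = -0.36
B: 0.2·0.8 + 0.8·(-1.4) = -0.96
C: 0.2·0.9 + 0.8·(-1.0) = -0.62
D: 0.2·0.3 + 0.8·(-1.0) = -0.74
E: 0.2·0.6 + 0.8·(-1.3) = -0.92
Highest Hurwicz score = -0.36 → A.

A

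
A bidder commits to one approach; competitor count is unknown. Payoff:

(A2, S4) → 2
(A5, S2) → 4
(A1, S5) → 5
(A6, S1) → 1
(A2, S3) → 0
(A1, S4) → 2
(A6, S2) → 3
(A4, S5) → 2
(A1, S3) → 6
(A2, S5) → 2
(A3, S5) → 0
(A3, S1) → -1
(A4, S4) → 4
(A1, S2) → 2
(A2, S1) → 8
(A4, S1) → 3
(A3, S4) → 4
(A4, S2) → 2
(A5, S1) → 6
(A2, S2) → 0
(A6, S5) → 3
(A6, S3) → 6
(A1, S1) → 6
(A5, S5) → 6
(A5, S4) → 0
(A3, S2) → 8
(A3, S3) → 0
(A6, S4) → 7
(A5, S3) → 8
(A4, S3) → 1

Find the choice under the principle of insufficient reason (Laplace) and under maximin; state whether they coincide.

Row averages: A1=4.2, A2=2.4, A3=2.2, A4=2.4, A5=4.8, A6=4
Highest average = 4.8 → A5.
Row minima: A1=2, A2=0, A3=-1, A4=1, A5=0, A6=1
Best worst-case = 2 → A1.

laplace → A5; maximin → A1 (disagree)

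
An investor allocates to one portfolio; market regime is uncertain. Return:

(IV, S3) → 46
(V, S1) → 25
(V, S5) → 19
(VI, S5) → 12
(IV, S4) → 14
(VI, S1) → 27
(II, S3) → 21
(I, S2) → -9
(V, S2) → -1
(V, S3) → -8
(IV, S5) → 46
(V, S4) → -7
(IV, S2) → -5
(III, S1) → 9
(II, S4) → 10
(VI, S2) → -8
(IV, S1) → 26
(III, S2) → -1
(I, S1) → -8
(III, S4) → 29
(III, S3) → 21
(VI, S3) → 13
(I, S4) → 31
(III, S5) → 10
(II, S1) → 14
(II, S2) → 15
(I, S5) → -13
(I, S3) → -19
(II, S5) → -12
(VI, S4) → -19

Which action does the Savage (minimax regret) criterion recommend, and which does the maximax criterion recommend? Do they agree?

minimax regret → IV; maximax → IV (agree)

Column bests: S1=27, S2=15, S3=46, S4=31, S5=46.
I regrets: 35, 24, 65, 0, 59 → max 65
II regrets: 13, 0, 25, 21, 58 → max 58
III regrets: 18, 16, 25, 2, 36 → max 36
IV regrets: 1, 20, 0, 17, 0 → max 20
V regrets: 2, 16, 54, 38, 27 → max 54
VI regrets: 0, 23, 33, 50, 34 → max 50
Smallest max regret = 20 → IV.
Row maxima: I=31, II=21, III=29, IV=46, V=25, VI=27
Best best-case = 46 → IV.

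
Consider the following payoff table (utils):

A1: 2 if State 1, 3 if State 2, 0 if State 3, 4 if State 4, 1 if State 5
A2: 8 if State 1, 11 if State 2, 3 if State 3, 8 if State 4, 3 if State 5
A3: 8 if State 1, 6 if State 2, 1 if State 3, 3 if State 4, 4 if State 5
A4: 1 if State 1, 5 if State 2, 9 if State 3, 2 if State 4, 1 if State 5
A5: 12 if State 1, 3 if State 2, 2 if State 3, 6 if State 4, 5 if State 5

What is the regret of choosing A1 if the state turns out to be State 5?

Best payoff under State 5 is 5.
Regret = 5 − 1 = 4.

4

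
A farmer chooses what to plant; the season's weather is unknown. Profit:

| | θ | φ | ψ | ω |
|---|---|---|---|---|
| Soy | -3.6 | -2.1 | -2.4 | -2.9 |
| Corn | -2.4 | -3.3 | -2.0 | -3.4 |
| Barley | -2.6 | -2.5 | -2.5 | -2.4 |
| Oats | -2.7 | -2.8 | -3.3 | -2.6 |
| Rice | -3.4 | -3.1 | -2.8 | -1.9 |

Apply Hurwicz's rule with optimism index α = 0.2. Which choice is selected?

Barley

Soy: 0.2·(-2.1) + 0.8·(-3.6) = -3.3
Corn: 0.2·(-2.0) + 0.8·(-3.4) = -3.12
Barley: 0.2·(-2.4) + 0.8·(-2.6) = -2.56
Oats: 0.2·(-2.6) + 0.8·(-3.3) = -3.16
Rice: 0.2·(-1.9) + 0.8·(-3.4) = -3.1
Highest Hurwicz score = -2.56 → Barley.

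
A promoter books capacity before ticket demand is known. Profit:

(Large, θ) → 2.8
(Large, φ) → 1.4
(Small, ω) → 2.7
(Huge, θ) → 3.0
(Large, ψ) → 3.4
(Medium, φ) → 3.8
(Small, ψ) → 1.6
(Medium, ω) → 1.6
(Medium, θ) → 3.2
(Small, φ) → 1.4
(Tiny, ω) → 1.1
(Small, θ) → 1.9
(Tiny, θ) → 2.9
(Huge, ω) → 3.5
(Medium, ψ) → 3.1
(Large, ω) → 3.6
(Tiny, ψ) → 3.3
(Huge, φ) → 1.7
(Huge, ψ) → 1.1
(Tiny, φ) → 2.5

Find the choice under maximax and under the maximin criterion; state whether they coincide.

Row maxima: Tiny=3.3, Small=2.7, Medium=3.8, Large=3.6, Huge=3.5
Best best-case = 3.8 → Medium.
Row minima: Tiny=1.1, Small=1.4, Medium=1.6, Large=1.4, Huge=1.1
Best worst-case = 1.6 → Medium.

maximax → Medium; maximin → Medium (agree)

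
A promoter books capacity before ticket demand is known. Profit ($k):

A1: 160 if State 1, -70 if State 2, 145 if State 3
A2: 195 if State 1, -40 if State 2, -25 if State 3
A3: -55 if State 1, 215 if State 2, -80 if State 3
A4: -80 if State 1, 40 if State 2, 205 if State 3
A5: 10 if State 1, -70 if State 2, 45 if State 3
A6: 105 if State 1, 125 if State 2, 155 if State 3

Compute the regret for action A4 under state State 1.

275

Best payoff under State 1 is 195.
Regret = 195 − (-80) = 275.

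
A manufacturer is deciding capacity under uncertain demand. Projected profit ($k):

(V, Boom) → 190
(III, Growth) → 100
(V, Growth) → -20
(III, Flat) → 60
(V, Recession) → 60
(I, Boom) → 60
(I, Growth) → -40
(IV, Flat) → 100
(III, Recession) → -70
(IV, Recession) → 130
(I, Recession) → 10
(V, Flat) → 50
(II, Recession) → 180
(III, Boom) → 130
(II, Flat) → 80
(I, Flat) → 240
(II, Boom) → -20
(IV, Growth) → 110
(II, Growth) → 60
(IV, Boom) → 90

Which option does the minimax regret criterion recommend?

IV

Column bests: Recession=180, Flat=240, Growth=110, Boom=190.
I regrets: 170, 0, 150, 130 → max 170
II regrets: 0, 160, 50, 210 → max 210
III regrets: 250, 180, 10, 60 → max 250
IV regrets: 50, 140, 0, 100 → max 140
V regrets: 120, 190, 130, 0 → max 190
Smallest max regret = 140 → IV.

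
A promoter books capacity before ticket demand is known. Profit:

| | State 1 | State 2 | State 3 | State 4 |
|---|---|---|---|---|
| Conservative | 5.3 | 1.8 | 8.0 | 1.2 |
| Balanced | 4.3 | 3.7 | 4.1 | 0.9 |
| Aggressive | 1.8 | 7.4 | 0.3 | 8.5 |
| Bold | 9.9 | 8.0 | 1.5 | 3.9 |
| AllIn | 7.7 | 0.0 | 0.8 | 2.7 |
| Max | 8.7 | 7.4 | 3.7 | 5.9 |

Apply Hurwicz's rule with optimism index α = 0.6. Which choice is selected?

Conservative: 0.6·8.0 + 0.4·1.2 = 5.28
Balanced: 0.6·4.3 + 0.4·0.9 = 2.94
Aggressive: 0.6·8.5 + 0.4·0.3 = 5.22
Bold: 0.6·9.9 + 0.4·1.5 = 6.54
AllIn: 0.6·7.7 + 0.4·0.0 = 4.62
Max: 0.6·8.7 + 0.4·3.7 = 6.7
Highest Hurwicz score = 6.7 → Max.

Max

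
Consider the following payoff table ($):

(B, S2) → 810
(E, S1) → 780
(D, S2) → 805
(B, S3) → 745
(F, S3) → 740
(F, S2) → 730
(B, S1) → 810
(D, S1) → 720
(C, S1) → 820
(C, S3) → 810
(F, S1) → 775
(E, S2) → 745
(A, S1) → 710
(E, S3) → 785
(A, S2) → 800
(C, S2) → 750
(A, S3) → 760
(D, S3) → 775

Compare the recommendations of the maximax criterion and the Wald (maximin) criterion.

Row maxima: A=800, B=810, C=820, D=805, E=785, F=775
Best best-case = 820 → C.
Row minima: A=710, B=745, C=750, D=720, E=745, F=730
Best worst-case = 750 → C.

maximax → C; maximin → C (agree)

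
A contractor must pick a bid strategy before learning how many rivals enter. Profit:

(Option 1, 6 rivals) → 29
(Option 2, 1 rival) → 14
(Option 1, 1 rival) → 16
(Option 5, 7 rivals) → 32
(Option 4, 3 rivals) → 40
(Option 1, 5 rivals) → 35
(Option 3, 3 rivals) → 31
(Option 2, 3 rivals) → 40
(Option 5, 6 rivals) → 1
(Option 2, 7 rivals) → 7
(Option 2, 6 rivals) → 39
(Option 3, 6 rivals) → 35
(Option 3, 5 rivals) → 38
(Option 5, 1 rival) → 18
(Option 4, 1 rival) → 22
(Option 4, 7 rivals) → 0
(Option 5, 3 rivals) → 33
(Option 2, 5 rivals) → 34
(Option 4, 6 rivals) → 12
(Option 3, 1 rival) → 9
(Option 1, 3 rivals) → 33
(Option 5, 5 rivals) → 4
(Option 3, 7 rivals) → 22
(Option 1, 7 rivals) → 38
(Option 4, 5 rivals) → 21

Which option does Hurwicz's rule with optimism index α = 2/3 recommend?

Option 1

Option 1: 2/3·38 + 1/3·16 = 92/3
Option 2: 2/3·40 + 1/3·7 = 29
Option 3: 2/3·38 + 1/3·9 = 85/3
Option 4: 2/3·40 + 1/3·0 = 80/3
Option 5: 2/3·33 + 1/3·1 = 67/3
Highest Hurwicz score = 92/3 → Option 1.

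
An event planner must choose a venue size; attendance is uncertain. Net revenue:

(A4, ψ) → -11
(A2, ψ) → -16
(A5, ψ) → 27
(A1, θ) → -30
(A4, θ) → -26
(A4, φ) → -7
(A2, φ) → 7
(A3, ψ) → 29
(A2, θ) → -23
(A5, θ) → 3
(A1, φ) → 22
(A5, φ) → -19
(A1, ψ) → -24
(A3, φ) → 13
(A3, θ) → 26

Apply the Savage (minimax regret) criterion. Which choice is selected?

A3

Column bests: θ=26, φ=22, ψ=29.
A1 regrets: 56, 0, 53 → max 56
A2 regrets: 49, 15, 45 → max 49
A3 regrets: 0, 9, 0 → max 9
A4 regrets: 52, 29, 40 → max 52
A5 regrets: 23, 41, 2 → max 41
Smallest max regret = 9 → A3.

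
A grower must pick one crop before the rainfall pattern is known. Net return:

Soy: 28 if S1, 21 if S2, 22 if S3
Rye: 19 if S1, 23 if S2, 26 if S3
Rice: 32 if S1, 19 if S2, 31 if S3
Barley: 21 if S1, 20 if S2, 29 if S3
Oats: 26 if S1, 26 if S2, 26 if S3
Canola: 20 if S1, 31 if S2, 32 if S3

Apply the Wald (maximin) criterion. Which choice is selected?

Oats

Row minima: Soy=21, Rye=19, Rice=19, Barley=20, Oats=26, Canola=20
Best worst-case = 26 → Oats.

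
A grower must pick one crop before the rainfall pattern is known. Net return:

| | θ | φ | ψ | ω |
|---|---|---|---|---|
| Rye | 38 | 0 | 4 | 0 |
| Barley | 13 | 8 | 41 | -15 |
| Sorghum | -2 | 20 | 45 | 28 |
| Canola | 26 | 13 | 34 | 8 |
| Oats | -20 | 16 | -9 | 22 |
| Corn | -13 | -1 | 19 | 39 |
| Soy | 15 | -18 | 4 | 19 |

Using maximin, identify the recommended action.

Row minima: Rye=0, Barley=-15, Sorghum=-2, Canola=8, Oats=-20, Corn=-13, Soy=-18
Best worst-case = 8 → Canola.

Canola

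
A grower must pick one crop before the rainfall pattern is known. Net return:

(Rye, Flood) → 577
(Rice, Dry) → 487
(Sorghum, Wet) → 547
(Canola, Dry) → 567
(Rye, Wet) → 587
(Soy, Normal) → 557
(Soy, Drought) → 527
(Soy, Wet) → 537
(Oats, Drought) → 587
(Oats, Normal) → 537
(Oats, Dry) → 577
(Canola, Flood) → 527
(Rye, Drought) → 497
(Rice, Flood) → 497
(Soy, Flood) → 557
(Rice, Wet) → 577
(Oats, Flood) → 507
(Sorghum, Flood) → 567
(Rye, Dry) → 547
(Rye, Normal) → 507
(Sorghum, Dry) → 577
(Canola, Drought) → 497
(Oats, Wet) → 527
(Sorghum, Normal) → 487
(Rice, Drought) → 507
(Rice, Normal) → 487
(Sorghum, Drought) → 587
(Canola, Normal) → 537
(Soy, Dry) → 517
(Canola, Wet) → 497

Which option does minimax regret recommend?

Soy

Column bests: Drought=587, Dry=577, Normal=557, Wet=587, Flood=577.
Sorghum regrets: 0, 0, 70, 40, 10 → max 70
Soy regrets: 60, 60, 0, 50, 20 → max 60
Rice regrets: 80, 90, 70, 10, 80 → max 90
Rye regrets: 90, 30, 50, 0, 0 → max 90
Oats regrets: 0, 0, 20, 60, 70 → max 70
Canola regrets: 90, 10, 20, 90, 50 → max 90
Smallest max regret = 60 → Soy.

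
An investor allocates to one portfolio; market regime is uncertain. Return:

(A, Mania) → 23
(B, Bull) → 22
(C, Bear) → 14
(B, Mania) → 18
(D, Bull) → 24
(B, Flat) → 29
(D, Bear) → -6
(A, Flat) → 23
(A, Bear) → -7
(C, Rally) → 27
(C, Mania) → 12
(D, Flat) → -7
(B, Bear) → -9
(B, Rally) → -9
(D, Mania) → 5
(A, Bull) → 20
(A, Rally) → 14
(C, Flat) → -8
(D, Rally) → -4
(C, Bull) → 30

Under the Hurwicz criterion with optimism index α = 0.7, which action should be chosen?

C

A: 0.7·23 + 0.3·(-7) = 14
B: 0.7·29 + 0.3·(-9) = 17.6
C: 0.7·30 + 0.3·(-8) = 18.6
D: 0.7·24 + 0.3·(-7) = 14.7
Highest Hurwicz score = 18.6 → C.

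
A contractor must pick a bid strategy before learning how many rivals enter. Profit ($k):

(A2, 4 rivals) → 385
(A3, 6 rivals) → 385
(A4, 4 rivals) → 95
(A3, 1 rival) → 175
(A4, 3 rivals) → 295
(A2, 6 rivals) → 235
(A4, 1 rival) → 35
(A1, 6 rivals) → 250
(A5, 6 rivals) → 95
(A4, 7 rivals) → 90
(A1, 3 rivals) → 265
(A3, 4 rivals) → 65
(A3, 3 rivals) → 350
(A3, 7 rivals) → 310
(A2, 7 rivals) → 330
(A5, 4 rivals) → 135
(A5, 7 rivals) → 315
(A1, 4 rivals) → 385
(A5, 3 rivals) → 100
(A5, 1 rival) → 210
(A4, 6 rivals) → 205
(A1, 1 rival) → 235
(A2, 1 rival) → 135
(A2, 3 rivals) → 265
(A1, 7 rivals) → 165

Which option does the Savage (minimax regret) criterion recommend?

Column bests: 1 rival=235, 3 rivals=350, 4 rivals=385, 6 rivals=385, 7 rivals=330.
A1 regrets: 0, 85, 0, 135, 165 → max 165
A2 regrets: 100, 85, 0, 150, 0 → max 150
A3 regrets: 60, 0, 320, 0, 20 → max 320
A4 regrets: 200, 55, 290, 180, 240 → max 290
A5 regrets: 25, 250, 250, 290, 15 → max 290
Smallest max regret = 150 → A2.

A2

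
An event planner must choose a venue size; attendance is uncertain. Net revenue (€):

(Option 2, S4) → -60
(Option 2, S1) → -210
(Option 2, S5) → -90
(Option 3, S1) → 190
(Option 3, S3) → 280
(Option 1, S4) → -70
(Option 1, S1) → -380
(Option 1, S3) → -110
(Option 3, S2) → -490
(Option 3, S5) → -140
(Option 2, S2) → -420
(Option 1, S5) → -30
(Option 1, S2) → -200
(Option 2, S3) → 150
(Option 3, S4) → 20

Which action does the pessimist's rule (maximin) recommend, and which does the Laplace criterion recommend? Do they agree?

maximin → Option 1; laplace → Option 3 (disagree)

Row minima: Option 1=-380, Option 2=-420, Option 3=-490
Best worst-case = -380 → Option 1.
Row averages: Option 1=-158, Option 2=-126, Option 3=-28
Highest average = -28 → Option 3.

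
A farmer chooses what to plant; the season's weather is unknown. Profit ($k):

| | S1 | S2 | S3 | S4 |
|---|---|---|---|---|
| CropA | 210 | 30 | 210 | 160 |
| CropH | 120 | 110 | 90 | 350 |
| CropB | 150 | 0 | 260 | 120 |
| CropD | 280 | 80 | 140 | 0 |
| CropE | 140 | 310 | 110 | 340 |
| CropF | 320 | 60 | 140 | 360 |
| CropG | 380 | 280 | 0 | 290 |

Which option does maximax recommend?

CropG

Row maxima: CropA=210, CropH=350, CropB=260, CropD=280, CropE=340, CropF=360, CropG=380
Best best-case = 380 → CropG.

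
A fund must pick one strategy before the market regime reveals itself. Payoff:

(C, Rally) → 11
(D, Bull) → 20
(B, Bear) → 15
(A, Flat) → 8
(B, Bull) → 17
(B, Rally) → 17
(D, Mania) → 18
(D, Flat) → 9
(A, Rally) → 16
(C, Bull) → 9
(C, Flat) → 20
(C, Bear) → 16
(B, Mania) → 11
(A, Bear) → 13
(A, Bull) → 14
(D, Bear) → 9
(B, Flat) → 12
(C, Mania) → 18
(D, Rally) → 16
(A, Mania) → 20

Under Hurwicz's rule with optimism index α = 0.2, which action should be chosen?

A: 0.2·20 + 0.8·8 = 10.4
B: 0.2·17 + 0.8·11 = 12.2
C: 0.2·20 + 0.8·9 = 11.2
D: 0.2·20 + 0.8·9 = 11.2
Highest Hurwicz score = 12.2 → B.

B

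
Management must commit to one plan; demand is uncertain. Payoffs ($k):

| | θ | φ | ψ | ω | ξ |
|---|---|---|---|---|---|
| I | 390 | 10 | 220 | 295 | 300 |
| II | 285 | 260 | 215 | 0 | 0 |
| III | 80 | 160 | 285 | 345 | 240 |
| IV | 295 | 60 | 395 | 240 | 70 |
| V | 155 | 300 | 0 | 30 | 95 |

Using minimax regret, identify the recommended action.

Column bests: θ=390, φ=300, ψ=395, ω=345, ξ=300.
I regrets: 0, 290, 175, 50, 0 → max 290
II regrets: 105, 40, 180, 345, 300 → max 345
III regrets: 310, 140, 110, 0, 60 → max 310
IV regrets: 95, 240, 0, 105, 230 → max 240
V regrets: 235, 0, 395, 315, 205 → max 395
Smallest max regret = 240 → IV.

IV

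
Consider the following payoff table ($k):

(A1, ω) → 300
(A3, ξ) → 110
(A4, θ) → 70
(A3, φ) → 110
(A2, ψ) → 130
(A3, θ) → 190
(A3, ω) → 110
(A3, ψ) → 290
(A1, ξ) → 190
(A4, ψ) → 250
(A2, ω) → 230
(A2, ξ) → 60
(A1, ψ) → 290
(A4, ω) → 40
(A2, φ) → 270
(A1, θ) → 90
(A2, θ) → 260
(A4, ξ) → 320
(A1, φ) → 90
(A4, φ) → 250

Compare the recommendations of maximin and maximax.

maximin → A3; maximax → A4 (disagree)

Row minima: A1=90, A2=60, A3=110, A4=40
Best worst-case = 110 → A3.
Row maxima: A1=300, A2=270, A3=290, A4=320
Best best-case = 320 → A4.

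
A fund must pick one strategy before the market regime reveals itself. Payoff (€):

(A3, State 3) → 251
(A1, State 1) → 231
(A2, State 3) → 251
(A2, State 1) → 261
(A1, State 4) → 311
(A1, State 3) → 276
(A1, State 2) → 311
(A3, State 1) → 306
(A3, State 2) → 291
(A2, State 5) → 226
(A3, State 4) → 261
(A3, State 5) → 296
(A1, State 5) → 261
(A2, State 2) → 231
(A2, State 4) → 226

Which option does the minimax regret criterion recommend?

Column bests: State 1=306, State 2=311, State 3=276, State 4=311, State 5=296.
A1 regrets: 75, 0, 0, 0, 35 → max 75
A2 regrets: 45, 80, 25, 85, 70 → max 85
A3 regrets: 0, 20, 25, 50, 0 → max 50
Smallest max regret = 50 → A3.

A3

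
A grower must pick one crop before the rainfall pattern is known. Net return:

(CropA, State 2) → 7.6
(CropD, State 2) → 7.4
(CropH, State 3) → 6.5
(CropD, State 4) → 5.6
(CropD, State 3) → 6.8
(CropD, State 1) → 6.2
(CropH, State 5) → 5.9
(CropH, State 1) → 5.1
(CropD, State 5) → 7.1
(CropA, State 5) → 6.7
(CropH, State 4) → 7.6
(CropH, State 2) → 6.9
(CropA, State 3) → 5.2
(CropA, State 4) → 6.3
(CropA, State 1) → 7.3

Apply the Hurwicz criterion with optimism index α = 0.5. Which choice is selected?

CropH: 0.5·7.6 + 0.5·5.1 = 6.35
CropA: 0.5·7.6 + 0.5·5.2 = 6.4
CropD: 0.5·7.4 + 0.5·5.6 = 6.5
Highest Hurwicz score = 6.5 → CropD.

CropD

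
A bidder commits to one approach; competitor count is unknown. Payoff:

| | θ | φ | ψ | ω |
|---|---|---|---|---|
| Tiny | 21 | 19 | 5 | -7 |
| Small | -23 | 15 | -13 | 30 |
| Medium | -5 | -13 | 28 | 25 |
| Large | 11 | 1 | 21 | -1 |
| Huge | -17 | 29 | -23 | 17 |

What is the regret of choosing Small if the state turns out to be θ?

44

Best payoff under θ is 21.
Regret = 21 − (-23) = 44.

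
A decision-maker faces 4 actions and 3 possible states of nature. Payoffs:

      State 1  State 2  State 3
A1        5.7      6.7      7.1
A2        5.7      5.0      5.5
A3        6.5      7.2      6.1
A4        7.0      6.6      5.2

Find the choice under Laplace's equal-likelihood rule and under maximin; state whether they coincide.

laplace → A3; maximin → A3 (agree)

Row averages: A1=6.5, A2=5.4, A3=6.6, A4=94/15
Highest average = 6.6 → A3.
Row minima: A1=5.7, A2=5.0, A3=6.1, A4=5.2
Best worst-case = 6.1 → A3.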